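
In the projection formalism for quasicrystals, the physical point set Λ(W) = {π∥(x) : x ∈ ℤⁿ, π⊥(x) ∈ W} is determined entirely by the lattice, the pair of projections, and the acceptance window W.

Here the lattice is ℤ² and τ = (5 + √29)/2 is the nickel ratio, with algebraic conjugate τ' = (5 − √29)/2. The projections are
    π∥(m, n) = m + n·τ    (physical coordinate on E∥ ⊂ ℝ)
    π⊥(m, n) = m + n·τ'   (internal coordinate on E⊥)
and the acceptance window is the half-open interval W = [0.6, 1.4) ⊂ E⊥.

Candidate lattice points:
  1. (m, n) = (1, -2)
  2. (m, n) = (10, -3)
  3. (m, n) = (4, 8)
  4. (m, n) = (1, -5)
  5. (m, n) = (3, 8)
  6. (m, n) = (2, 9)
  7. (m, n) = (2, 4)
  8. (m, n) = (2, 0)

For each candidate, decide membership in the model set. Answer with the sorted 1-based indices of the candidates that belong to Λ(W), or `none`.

1, 7

Compute τ' = (5−√29)/2 = -0.192582, so π⊥(m,n) = m -0.192582·n.
[1] lift (1,-2): star map gives 1.385165; window check 0.6 ≤ 1.385165 < 1.4 is true → IN Λ
[2] lift (10,-3): star map gives 10.577747; window check 0.6 ≤ 10.577747 < 1.4 is false → out
[3] lift (4,8): star map gives 2.459341; window check 0.6 ≤ 2.459341 < 1.4 is false → out
[4] lift (1,-5): star map gives 1.962912; window check 0.6 ≤ 1.962912 < 1.4 is false → out
[5] lift (3,8): star map gives 1.459341; window check 0.6 ≤ 1.459341 < 1.4 is false → out
[6] lift (2,9): star map gives 0.266758; window check 0.6 ≤ 0.266758 < 1.4 is false → out
[7] lift (2,4): star map gives 1.229670; window check 0.6 ≤ 1.229670 < 1.4 is true → IN Λ
[8] lift (2,0): star map gives 2.000000; window check 0.6 ≤ 2.000000 < 1.4 is false → out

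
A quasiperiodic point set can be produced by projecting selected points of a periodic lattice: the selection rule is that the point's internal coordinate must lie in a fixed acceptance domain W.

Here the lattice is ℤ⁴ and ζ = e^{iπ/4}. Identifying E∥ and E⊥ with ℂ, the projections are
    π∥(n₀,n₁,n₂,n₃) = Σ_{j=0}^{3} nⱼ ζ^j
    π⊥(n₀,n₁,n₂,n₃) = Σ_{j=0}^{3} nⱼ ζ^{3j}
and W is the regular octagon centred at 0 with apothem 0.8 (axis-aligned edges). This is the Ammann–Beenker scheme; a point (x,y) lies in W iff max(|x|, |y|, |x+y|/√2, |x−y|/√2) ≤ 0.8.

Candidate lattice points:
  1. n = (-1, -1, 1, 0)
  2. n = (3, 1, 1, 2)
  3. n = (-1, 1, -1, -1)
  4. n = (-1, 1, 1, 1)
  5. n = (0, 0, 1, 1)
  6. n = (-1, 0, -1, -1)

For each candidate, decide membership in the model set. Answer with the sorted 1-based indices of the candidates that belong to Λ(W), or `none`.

5

With ζ = e^{iπ/4} the internal vectors are ζ^0,ζ^3,ζ^6,ζ^9.
#1 (-1, -1, 1, 0): internal (-0.29289, -1.70711); octagon support 1.70711 vs apothem 0.8 → ∉ W
#2 (3, 1, 1, 2): internal (3.70711, 1.12132); octagon support 3.70711 vs apothem 0.8 → ∉ W
#3 (-1, 1, -1, -1): internal (-2.41421, 1.00000); octagon support 2.41421 vs apothem 0.8 → ∉ W
#4 (-1, 1, 1, 1): internal (-1.00000, 0.41421); octagon support 1.00000 vs apothem 0.8 → ∉ W
#5 (0, 0, 1, 1): internal (0.70711, -0.29289); octagon support 0.70711 vs apothem 0.8 → ∈ W
#6 (-1, 0, -1, -1): internal (-1.70711, 0.29289); octagon support 1.70711 vs apothem 0.8 → ∉ W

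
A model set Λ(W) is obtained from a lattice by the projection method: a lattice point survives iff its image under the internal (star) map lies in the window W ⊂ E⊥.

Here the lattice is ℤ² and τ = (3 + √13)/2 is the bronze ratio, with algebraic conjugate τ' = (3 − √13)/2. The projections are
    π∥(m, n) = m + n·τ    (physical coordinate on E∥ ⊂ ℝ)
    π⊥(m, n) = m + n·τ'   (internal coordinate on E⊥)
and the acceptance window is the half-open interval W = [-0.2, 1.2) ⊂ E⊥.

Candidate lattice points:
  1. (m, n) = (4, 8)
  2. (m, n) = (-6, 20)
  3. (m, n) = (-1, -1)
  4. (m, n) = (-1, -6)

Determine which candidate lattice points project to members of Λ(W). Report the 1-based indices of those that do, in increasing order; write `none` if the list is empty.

Numerically τ ≈ 3.30278 and τ' = −1/τ ≈ -0.30278.
#1 (4,8): internal coord 4 + (8)·τ' = +1.57779; +1.57779 ∉ [-0.2, 1.2) → out
#2 (-6,20): internal coord -6 + (20)·τ' = -12.05551; -12.05551 ∉ [-0.2, 1.2) → out
#3 (-1,-1): internal coord -1 + (-1)·τ' = -0.69722; -0.69722 ∉ [-0.2, 1.2) → out
#4 (-1,-6): internal coord -1 + (-6)·τ' = +0.81665; +0.81665 ∈ [-0.2, 1.2) → IN Λ

4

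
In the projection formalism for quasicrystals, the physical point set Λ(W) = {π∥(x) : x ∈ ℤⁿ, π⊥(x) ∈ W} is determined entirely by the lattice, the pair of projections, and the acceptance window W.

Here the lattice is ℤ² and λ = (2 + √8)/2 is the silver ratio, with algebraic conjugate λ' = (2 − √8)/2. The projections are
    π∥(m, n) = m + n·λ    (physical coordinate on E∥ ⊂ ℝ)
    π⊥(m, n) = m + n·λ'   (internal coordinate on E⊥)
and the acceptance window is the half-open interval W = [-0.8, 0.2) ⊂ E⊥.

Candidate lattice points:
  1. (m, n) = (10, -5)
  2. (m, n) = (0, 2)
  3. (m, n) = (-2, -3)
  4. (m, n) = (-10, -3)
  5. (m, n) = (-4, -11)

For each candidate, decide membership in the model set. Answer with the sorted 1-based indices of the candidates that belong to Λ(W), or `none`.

Numerically λ ≈ 2.414214 and λ' = −1/λ ≈ -0.414214.
[1] lift (10,-5): star map gives 12.071068; window check -0.8 ≤ 12.071068 < 0.2 is false → out
[2] lift (0,2): star map gives -0.828427; window check -0.8 ≤ -0.828427 < 0.2 is false → out
[3] lift (-2,-3): star map gives -0.757359; window check -0.8 ≤ -0.757359 < 0.2 is true → IN Λ
[4] lift (-10,-3): star map gives -8.757359; window check -0.8 ≤ -8.757359 < 0.2 is false → out
[5] lift (-4,-11): star map gives 0.556349; window check -0.8 ≤ 0.556349 < 0.2 is false → out

3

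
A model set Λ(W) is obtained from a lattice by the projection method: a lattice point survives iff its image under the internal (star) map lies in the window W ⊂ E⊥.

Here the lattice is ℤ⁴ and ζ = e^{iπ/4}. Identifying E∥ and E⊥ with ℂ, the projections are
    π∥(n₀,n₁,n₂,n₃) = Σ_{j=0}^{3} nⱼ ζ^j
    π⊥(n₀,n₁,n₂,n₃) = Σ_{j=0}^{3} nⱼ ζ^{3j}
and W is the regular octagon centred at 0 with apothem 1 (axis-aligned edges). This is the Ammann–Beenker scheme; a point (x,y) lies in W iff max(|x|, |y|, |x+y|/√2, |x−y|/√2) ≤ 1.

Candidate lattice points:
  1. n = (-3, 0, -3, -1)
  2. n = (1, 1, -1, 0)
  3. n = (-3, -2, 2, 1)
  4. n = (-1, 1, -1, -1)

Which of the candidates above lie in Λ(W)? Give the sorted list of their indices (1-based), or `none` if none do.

none

π⊥(n) = n₀ + n₁ζ³ + n₂ζ⁶ + n₃ζ⁹ where ζ = e^{iπ/4}.
candidate 1: n = (-3, 0, -3, -1) → π⊥ ≈ (-3.70711, +2.29289); max(|x|,|y|,|x±y|/√2) = 4.24264 > 1 ⇒ ∉ W
candidate 2: n = (1, 1, -1, 0) → π⊥ ≈ (+0.29289, +1.70711); max(|x|,|y|,|x±y|/√2) = 1.70711 > 1 ⇒ ∉ W
candidate 3: n = (-3, -2, 2, 1) → π⊥ ≈ (-0.87868, -2.70711); max(|x|,|y|,|x±y|/√2) = 2.70711 > 1 ⇒ ∉ W
candidate 4: n = (-1, 1, -1, -1) → π⊥ ≈ (-2.41421, +1.00000); max(|x|,|y|,|x±y|/√2) = 2.41421 > 1 ⇒ ∉ W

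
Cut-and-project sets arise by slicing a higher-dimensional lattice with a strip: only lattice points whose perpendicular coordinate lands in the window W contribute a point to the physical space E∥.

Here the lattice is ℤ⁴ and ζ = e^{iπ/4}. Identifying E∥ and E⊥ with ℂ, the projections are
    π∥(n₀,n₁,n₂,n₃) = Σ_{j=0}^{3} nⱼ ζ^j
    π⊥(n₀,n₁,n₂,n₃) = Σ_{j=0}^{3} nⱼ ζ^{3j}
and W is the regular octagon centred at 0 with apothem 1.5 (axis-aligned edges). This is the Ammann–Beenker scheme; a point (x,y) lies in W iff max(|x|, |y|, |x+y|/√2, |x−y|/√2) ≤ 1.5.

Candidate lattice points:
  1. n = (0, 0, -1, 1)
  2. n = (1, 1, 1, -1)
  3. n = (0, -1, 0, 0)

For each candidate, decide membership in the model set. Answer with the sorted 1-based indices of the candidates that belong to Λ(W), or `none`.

π⊥(n) = n₀ + n₁ζ³ + n₂ζ⁶ + n₃ζ⁹ where ζ = e^{iπ/4}.
candidate 1: n = (0, 0, -1, 1) → π⊥ ≈ (+0.70711, +1.70711); max(|x|,|y|,|x±y|/√2) = 1.70711 > 1.5 ⇒ ∉ W
candidate 2: n = (1, 1, 1, -1) → π⊥ ≈ (-0.41421, -1.00000); max(|x|,|y|,|x±y|/√2) = 1.00000 ≤ 1.5 ⇒ ∈ W
candidate 3: n = (0, -1, 0, 0) → π⊥ ≈ (+0.70711, -0.70711); max(|x|,|y|,|x±y|/√2) = 1.00000 ≤ 1.5 ⇒ ∈ W

2, 3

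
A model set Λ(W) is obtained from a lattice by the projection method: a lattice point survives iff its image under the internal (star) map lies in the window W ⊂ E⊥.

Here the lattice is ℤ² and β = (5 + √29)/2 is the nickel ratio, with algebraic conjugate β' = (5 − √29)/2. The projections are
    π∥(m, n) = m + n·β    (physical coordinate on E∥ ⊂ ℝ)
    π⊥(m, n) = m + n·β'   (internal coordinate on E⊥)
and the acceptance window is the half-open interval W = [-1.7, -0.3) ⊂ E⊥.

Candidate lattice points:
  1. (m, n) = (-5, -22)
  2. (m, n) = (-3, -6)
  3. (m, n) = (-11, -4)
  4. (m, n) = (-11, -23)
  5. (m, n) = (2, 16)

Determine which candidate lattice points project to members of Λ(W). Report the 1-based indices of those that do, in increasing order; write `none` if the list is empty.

Compute β' = (5−√29)/2 = -0.192582, so π⊥(m,n) = m -0.192582·n.
candidate 1: (m,n)=(-5,-22) → π∥ = -5-22·β ≈ -119.236813, π⊥ = -5-22·β' ≈ -0.763187 ∈ [-1.7, -0.3) ⇒ IN Λ
candidate 2: (m,n)=(-3,-6) → π∥ = -3-6·β ≈ -34.155494, π⊥ = -3-6·β' ≈ -1.844506 ∉ [-1.7, -0.3) ⇒ out
candidate 3: (m,n)=(-11,-4) → π∥ = -11-4·β ≈ -31.770330, π⊥ = -11-4·β' ≈ -10.229670 ∉ [-1.7, -0.3) ⇒ out
candidate 4: (m,n)=(-11,-23) → π∥ = -11-23·β ≈ -130.429395, π⊥ = -11-23·β' ≈ -6.570605 ∉ [-1.7, -0.3) ⇒ out
candidate 5: (m,n)=(2,16) → π∥ = 2+16·β ≈ 85.081318, π⊥ = 2+16·β' ≈ -1.081318 ∈ [-1.7, -0.3) ⇒ IN Λ

1, 5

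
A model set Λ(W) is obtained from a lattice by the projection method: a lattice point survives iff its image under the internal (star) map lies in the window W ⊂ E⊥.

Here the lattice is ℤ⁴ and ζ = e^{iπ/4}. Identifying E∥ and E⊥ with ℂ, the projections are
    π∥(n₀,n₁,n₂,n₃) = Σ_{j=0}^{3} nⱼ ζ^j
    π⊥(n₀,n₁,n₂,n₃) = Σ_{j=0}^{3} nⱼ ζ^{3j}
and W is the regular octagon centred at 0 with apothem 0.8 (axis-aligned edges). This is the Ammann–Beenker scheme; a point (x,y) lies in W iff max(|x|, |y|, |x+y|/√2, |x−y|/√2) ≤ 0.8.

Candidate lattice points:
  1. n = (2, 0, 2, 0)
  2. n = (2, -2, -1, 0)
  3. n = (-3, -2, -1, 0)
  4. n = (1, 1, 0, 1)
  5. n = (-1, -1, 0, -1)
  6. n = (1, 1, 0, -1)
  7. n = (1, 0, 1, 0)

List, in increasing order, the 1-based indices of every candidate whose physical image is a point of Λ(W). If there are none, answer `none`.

6

Internal map: ζ^{3j} for j=0..3 gives (1,0), (−√2/2,√2/2), (0,−1), (√2/2,√2/2).
candidate 1: n = (2, 0, 2, 0) → π⊥ ≈ (+2.000000, -2.000000); max(|x|,|y|,|x±y|/√2) = 2.828427 > 0.8 ⇒ ∉ W
candidate 2: n = (2, -2, -1, 0) → π⊥ ≈ (+3.414214, -0.414214); max(|x|,|y|,|x±y|/√2) = 3.414214 > 0.8 ⇒ ∉ W
candidate 3: n = (-3, -2, -1, 0) → π⊥ ≈ (-1.585786, -0.414214); max(|x|,|y|,|x±y|/√2) = 1.585786 > 0.8 ⇒ ∉ W
candidate 4: n = (1, 1, 0, 1) → π⊥ ≈ (+1.000000, +1.414214); max(|x|,|y|,|x±y|/√2) = 1.707107 > 0.8 ⇒ ∉ W
candidate 5: n = (-1, -1, 0, -1) → π⊥ ≈ (-1.000000, -1.414214); max(|x|,|y|,|x±y|/√2) = 1.707107 > 0.8 ⇒ ∉ W
candidate 6: n = (1, 1, 0, -1) → π⊥ ≈ (-0.414214, +0.000000); max(|x|,|y|,|x±y|/√2) = 0.414214 ≤ 0.8 ⇒ ∈ W
candidate 7: n = (1, 0, 1, 0) → π⊥ ≈ (+1.000000, -1.000000); max(|x|,|y|,|x±y|/√2) = 1.414214 > 0.8 ⇒ ∉ W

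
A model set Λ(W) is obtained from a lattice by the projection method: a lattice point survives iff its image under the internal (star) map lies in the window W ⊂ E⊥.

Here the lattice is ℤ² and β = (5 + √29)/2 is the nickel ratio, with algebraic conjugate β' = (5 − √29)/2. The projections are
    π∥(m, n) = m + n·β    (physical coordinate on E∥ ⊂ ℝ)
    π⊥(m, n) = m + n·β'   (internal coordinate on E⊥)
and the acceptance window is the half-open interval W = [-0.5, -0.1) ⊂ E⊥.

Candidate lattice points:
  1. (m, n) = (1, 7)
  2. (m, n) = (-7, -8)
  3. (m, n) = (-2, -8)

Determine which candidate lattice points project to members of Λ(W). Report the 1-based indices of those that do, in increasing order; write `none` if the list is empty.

β' = (5−√29)/2 ≈ -0.192582.
[1] lift (1,7): star map gives -0.348077; window check -0.5 ≤ -0.348077 < -0.1 is true → IN Λ
[2] lift (-7,-8): star map gives -5.459341; window check -0.5 ≤ -5.459341 < -0.1 is false → out
[3] lift (-2,-8): star map gives -0.459341; window check -0.5 ≤ -0.459341 < -0.1 is true → IN Λ

1, 3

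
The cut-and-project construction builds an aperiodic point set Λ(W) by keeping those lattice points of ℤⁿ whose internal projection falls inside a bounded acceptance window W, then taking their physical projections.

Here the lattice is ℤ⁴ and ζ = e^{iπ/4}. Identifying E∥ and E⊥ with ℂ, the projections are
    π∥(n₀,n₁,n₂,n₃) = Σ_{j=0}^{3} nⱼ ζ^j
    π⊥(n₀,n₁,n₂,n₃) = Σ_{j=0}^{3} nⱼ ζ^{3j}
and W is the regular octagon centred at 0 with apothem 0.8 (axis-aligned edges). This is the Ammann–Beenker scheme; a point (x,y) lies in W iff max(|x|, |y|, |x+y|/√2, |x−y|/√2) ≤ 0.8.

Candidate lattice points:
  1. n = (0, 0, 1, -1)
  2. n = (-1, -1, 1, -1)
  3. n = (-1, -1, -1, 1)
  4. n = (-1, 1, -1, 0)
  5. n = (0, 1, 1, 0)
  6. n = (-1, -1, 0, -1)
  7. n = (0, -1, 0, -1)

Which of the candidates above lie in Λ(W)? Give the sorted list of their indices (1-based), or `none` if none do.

Internal map: ζ^{3j} for j=0..3 gives (1,0), (−√2/2,√2/2), (0,−1), (√2/2,√2/2).
candidate 1: n = (0, 0, 1, -1) → π⊥ ≈ (-0.707107, -1.707107); max(|x|,|y|,|x±y|/√2) = 1.707107 > 0.8 ⇒ ∉ W
candidate 2: n = (-1, -1, 1, -1) → π⊥ ≈ (-1.000000, -2.414214); max(|x|,|y|,|x±y|/√2) = 2.414214 > 0.8 ⇒ ∉ W
candidate 3: n = (-1, -1, -1, 1) → π⊥ ≈ (+0.414214, +1.000000); max(|x|,|y|,|x±y|/√2) = 1.000000 > 0.8 ⇒ ∉ W
candidate 4: n = (-1, 1, -1, 0) → π⊥ ≈ (-1.707107, +1.707107); max(|x|,|y|,|x±y|/√2) = 2.414214 > 0.8 ⇒ ∉ W
candidate 5: n = (0, 1, 1, 0) → π⊥ ≈ (-0.707107, -0.292893); max(|x|,|y|,|x±y|/√2) = 0.707107 ≤ 0.8 ⇒ ∈ W
candidate 6: n = (-1, -1, 0, -1) → π⊥ ≈ (-1.000000, -1.414214); max(|x|,|y|,|x±y|/√2) = 1.707107 > 0.8 ⇒ ∉ W
candidate 7: n = (0, -1, 0, -1) → π⊥ ≈ (+0.000000, -1.414214); max(|x|,|y|,|x±y|/√2) = 1.414214 > 0.8 ⇒ ∉ W

5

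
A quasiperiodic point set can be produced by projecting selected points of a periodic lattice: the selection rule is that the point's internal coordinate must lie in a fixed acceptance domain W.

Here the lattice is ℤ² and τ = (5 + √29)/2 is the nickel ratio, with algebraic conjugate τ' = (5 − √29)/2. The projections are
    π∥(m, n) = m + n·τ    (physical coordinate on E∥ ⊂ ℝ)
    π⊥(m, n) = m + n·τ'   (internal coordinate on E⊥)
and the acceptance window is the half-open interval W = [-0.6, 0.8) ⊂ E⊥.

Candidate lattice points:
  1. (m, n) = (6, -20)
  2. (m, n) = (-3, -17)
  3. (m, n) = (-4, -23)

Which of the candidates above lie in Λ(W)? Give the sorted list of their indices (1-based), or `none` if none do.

Numerically τ ≈ 5.1926 and τ' = −1/τ ≈ -0.1926.
#1 (6,-20): internal coord 6 + (-20)·τ' = +9.8516; +9.8516 ∉ [-0.6, 0.8) → out
#2 (-3,-17): internal coord -3 + (-17)·τ' = +0.2739; +0.2739 ∈ [-0.6, 0.8) → IN Λ
#3 (-4,-23): internal coord -4 + (-23)·τ' = +0.4294; +0.4294 ∈ [-0.6, 0.8) → IN Λ

2, 3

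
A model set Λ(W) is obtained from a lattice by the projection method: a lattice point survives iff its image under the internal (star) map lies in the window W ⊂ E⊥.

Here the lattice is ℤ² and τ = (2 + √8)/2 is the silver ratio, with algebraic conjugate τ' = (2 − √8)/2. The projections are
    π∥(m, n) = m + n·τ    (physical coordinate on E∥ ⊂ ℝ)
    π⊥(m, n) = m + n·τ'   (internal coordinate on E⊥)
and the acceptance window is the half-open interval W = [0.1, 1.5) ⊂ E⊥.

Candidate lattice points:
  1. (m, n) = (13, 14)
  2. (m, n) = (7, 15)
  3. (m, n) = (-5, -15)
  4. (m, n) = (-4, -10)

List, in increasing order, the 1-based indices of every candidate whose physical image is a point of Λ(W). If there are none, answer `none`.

2, 3, 4

Compute τ' = (2−√8)/2 = -0.4142, so π⊥(m,n) = m -0.4142·n.
[1] lift (13,14): star map gives 7.2010; window check 0.1 ≤ 7.2010 < 1.5 is false → out
[2] lift (7,15): star map gives 0.7868; window check 0.1 ≤ 0.7868 < 1.5 is true → IN Λ
[3] lift (-5,-15): star map gives 1.2132; window check 0.1 ≤ 1.2132 < 1.5 is true → IN Λ
[4] lift (-4,-10): star map gives 0.1421; window check 0.1 ≤ 0.1421 < 1.5 is true → IN Λ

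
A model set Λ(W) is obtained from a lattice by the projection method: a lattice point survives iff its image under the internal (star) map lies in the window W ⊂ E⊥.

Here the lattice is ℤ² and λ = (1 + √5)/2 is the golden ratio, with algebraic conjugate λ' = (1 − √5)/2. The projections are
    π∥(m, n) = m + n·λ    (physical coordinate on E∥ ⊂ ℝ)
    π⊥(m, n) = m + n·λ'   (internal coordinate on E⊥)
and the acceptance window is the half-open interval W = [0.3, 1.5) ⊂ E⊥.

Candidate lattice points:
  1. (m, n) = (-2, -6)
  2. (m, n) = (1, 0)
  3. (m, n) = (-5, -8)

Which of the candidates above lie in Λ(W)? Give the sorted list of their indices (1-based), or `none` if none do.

2

Numerically λ ≈ 1.6180 and λ' = −1/λ ≈ -0.6180.
candidate 1: (m,n)=(-2,-6) → π∥ = -2-6·λ ≈ -11.7082, π⊥ = -2-6·λ' ≈ 1.7082 ∉ [0.3, 1.5) ⇒ out
candidate 2: (m,n)=(1,0) → π∥ = 1+0·λ ≈ 1.0000, π⊥ = 1+0·λ' ≈ 1.0000 ∈ [0.3, 1.5) ⇒ IN Λ
candidate 3: (m,n)=(-5,-8) → π∥ = -5-8·λ ≈ -17.9443, π⊥ = -5-8·λ' ≈ -0.0557 ∉ [0.3, 1.5) ⇒ out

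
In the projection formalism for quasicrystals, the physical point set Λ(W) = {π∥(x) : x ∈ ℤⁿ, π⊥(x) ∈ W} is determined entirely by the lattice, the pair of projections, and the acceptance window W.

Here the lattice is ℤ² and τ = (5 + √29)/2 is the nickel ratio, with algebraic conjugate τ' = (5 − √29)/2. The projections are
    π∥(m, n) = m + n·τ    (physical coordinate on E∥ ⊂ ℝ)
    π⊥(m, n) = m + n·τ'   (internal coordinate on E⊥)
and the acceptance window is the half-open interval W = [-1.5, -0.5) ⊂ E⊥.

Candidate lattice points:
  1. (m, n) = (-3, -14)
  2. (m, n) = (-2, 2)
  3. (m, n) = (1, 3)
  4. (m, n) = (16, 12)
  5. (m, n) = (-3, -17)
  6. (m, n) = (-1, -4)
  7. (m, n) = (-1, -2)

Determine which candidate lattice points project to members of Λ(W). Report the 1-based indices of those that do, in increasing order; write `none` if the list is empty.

Compute τ' = (5−√29)/2 = -0.19258, so π⊥(m,n) = m -0.19258·n.
#1 (-3,-14): internal coord -3 + (-14)·τ' = -0.30385; -0.30385 ∉ [-1.5, -0.5) → out
#2 (-2,2): internal coord -2 + (2)·τ' = -2.38516; -2.38516 ∉ [-1.5, -0.5) → out
#3 (1,3): internal coord 1 + (3)·τ' = +0.42225; +0.42225 ∉ [-1.5, -0.5) → out
#4 (16,12): internal coord 16 + (12)·τ' = +13.68901; +13.68901 ∉ [-1.5, -0.5) → out
#5 (-3,-17): internal coord -3 + (-17)·τ' = +0.27390; +0.27390 ∉ [-1.5, -0.5) → out
#6 (-1,-4): internal coord -1 + (-4)·τ' = -0.22967; -0.22967 ∉ [-1.5, -0.5) → out
#7 (-1,-2): internal coord -1 + (-2)·τ' = -0.61484; -0.61484 ∈ [-1.5, -0.5) → IN Λ

7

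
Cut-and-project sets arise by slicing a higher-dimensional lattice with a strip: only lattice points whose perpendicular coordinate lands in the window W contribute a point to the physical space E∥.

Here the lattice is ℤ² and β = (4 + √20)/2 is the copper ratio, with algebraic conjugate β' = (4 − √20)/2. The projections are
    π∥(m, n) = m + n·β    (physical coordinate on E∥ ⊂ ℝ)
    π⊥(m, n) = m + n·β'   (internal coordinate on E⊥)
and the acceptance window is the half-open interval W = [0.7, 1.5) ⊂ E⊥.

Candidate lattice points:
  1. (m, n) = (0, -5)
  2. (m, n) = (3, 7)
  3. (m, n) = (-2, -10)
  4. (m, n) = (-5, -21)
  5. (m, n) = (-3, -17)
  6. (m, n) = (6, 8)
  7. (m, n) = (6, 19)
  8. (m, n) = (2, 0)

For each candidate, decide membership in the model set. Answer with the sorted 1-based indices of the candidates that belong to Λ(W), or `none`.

1, 2, 5

Numerically β ≈ 4.236068 and β' = −1/β ≈ -0.236068.
[1] lift (0,-5): star map gives 1.180340; window check 0.7 ≤ 1.180340 < 1.5 is true → IN Λ
[2] lift (3,7): star map gives 1.347524; window check 0.7 ≤ 1.347524 < 1.5 is true → IN Λ
[3] lift (-2,-10): star map gives 0.360680; window check 0.7 ≤ 0.360680 < 1.5 is false → out
[4] lift (-5,-21): star map gives -0.042572; window check 0.7 ≤ -0.042572 < 1.5 is false → out
[5] lift (-3,-17): star map gives 1.013156; window check 0.7 ≤ 1.013156 < 1.5 is true → IN Λ
[6] lift (6,8): star map gives 4.111456; window check 0.7 ≤ 4.111456 < 1.5 is false → out
[7] lift (6,19): star map gives 1.514708; window check 0.7 ≤ 1.514708 < 1.5 is false → out
[8] lift (2,0): star map gives 2.000000; window check 0.7 ≤ 2.000000 < 1.5 is false → out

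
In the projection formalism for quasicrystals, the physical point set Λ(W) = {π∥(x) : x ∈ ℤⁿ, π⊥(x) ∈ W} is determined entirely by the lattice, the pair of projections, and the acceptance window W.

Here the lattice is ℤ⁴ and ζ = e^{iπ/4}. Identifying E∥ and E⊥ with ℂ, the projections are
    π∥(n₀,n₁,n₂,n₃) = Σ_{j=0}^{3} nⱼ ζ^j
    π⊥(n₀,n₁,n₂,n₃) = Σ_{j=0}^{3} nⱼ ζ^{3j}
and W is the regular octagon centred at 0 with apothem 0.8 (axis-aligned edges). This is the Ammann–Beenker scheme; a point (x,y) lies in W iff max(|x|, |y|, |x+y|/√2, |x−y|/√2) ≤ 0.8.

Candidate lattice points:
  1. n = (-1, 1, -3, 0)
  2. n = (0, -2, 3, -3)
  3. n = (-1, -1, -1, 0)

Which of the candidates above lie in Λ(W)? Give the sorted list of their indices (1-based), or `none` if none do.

Internal map: ζ^{3j} for j=0..3 gives (1,0), (−√2/2,√2/2), (0,−1), (√2/2,√2/2).
candidate 1: n = (-1, 1, -3, 0) → π⊥ ≈ (-1.70711, +3.70711); max(|x|,|y|,|x±y|/√2) = 3.82843 > 0.8 ⇒ ∉ W
candidate 2: n = (0, -2, 3, -3) → π⊥ ≈ (-0.70711, -6.53553); max(|x|,|y|,|x±y|/√2) = 6.53553 > 0.8 ⇒ ∉ W
candidate 3: n = (-1, -1, -1, 0) → π⊥ ≈ (-0.29289, +0.29289); max(|x|,|y|,|x±y|/√2) = 0.41421 ≤ 0.8 ⇒ ∈ W

3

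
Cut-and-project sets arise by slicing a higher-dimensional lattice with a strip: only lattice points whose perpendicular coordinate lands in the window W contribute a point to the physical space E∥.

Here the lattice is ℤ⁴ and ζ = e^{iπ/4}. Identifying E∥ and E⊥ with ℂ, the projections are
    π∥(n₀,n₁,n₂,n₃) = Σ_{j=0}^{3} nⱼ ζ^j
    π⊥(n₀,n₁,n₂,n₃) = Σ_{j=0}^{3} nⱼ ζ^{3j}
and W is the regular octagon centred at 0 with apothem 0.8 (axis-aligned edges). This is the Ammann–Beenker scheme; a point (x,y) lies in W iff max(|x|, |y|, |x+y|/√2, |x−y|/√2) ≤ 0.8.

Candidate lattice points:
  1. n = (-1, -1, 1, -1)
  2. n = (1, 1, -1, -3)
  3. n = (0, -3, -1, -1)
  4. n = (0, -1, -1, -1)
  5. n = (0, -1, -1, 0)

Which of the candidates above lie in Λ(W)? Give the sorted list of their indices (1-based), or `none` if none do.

4, 5

π⊥(n) = n₀ + n₁ζ³ + n₂ζ⁶ + n₃ζ⁹ where ζ = e^{iπ/4}.
candidate 1: n = (-1, -1, 1, -1) → π⊥ ≈ (-1.0000, -2.4142); max(|x|,|y|,|x±y|/√2) = 2.4142 > 0.8 ⇒ ∉ W
candidate 2: n = (1, 1, -1, -3) → π⊥ ≈ (-1.8284, -0.4142); max(|x|,|y|,|x±y|/√2) = 1.8284 > 0.8 ⇒ ∉ W
candidate 3: n = (0, -3, -1, -1) → π⊥ ≈ (+1.4142, -1.8284); max(|x|,|y|,|x±y|/√2) = 2.2929 > 0.8 ⇒ ∉ W
candidate 4: n = (0, -1, -1, -1) → π⊥ ≈ (+0.0000, -0.4142); max(|x|,|y|,|x±y|/√2) = 0.4142 ≤ 0.8 ⇒ ∈ W
candidate 5: n = (0, -1, -1, 0) → π⊥ ≈ (+0.7071, +0.2929); max(|x|,|y|,|x±y|/√2) = 0.7071 ≤ 0.8 ⇒ ∈ W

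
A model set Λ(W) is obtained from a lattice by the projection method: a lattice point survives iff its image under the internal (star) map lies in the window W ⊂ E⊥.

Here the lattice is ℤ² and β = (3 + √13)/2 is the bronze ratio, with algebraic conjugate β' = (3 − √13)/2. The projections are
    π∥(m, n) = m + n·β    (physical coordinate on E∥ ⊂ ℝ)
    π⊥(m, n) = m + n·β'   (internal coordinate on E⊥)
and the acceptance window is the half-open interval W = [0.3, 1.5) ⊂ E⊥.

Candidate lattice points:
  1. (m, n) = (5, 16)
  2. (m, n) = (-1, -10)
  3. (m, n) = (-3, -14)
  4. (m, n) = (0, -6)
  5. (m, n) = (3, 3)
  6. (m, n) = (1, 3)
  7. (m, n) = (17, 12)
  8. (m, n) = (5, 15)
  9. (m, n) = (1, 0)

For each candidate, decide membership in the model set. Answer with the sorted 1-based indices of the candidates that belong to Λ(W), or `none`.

3, 8, 9

Numerically β ≈ 3.302776 and β' = −1/β ≈ -0.302776.
[1] lift (5,16): star map gives 0.155590; window check 0.3 ≤ 0.155590 < 1.5 is false → out
[2] lift (-1,-10): star map gives 2.027756; window check 0.3 ≤ 2.027756 < 1.5 is false → out
[3] lift (-3,-14): star map gives 1.238859; window check 0.3 ≤ 1.238859 < 1.5 is true → IN Λ
[4] lift (0,-6): star map gives 1.816654; window check 0.3 ≤ 1.816654 < 1.5 is false → out
[5] lift (3,3): star map gives 2.091673; window check 0.3 ≤ 2.091673 < 1.5 is false → out
[6] lift (1,3): star map gives 0.091673; window check 0.3 ≤ 0.091673 < 1.5 is false → out
[7] lift (17,12): star map gives 13.366692; window check 0.3 ≤ 13.366692 < 1.5 is false → out
[8] lift (5,15): star map gives 0.458365; window check 0.3 ≤ 0.458365 < 1.5 is true → IN Λ
[9] lift (1,0): star map gives 1.000000; window check 0.3 ≤ 1.000000 < 1.5 is true → IN Λ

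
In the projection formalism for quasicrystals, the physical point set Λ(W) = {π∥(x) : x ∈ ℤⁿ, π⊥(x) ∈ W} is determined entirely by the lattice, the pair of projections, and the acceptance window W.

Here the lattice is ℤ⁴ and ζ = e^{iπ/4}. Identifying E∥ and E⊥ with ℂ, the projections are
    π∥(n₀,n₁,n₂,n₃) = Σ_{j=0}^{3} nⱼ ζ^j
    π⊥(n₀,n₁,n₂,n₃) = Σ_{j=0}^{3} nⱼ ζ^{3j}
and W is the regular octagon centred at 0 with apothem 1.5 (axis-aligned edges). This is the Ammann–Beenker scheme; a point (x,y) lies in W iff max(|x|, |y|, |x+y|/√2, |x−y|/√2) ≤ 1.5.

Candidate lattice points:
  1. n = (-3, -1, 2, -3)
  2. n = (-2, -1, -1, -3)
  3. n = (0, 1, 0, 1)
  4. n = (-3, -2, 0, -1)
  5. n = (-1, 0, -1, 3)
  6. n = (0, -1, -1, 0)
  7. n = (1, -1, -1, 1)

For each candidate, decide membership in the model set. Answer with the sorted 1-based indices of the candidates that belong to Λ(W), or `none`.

3, 6

Internal map: ζ^{3j} for j=0..3 gives (1,0), (−√2/2,√2/2), (0,−1), (√2/2,√2/2).
candidate 1: n = (-3, -1, 2, -3) → π⊥ ≈ (-4.4142, -4.8284); max(|x|,|y|,|x±y|/√2) = 6.5355 > 1.5 ⇒ ∉ W
candidate 2: n = (-2, -1, -1, -3) → π⊥ ≈ (-3.4142, -1.8284); max(|x|,|y|,|x±y|/√2) = 3.7071 > 1.5 ⇒ ∉ W
candidate 3: n = (0, 1, 0, 1) → π⊥ ≈ (+0.0000, +1.4142); max(|x|,|y|,|x±y|/√2) = 1.4142 ≤ 1.5 ⇒ ∈ W
candidate 4: n = (-3, -2, 0, -1) → π⊥ ≈ (-2.2929, -2.1213); max(|x|,|y|,|x±y|/√2) = 3.1213 > 1.5 ⇒ ∉ W
candidate 5: n = (-1, 0, -1, 3) → π⊥ ≈ (+1.1213, +3.1213); max(|x|,|y|,|x±y|/√2) = 3.1213 > 1.5 ⇒ ∉ W
candidate 6: n = (0, -1, -1, 0) → π⊥ ≈ (+0.7071, +0.2929); max(|x|,|y|,|x±y|/√2) = 0.7071 ≤ 1.5 ⇒ ∈ W
candidate 7: n = (1, -1, -1, 1) → π⊥ ≈ (+2.4142, +1.0000); max(|x|,|y|,|x±y|/√2) = 2.4142 > 1.5 ⇒ ∉ W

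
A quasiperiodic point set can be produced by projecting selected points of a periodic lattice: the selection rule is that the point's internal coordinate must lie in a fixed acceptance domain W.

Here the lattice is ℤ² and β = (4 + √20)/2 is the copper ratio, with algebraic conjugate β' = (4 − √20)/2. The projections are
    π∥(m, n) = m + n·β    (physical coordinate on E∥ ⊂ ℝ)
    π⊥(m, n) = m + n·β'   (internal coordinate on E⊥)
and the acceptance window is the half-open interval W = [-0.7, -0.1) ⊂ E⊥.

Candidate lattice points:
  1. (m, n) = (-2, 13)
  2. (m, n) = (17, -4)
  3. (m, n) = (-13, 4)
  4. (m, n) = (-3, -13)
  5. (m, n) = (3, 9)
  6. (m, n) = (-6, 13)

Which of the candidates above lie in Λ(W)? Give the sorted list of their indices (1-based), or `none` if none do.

none

β' = (4−√20)/2 ≈ -0.23607.
[1] lift (-2,13): star map gives -5.06888; window check -0.7 ≤ -5.06888 < -0.1 is false → out
[2] lift (17,-4): star map gives 17.94427; window check -0.7 ≤ 17.94427 < -0.1 is false → out
[3] lift (-13,4): star map gives -13.94427; window check -0.7 ≤ -13.94427 < -0.1 is false → out
[4] lift (-3,-13): star map gives 0.06888; window check -0.7 ≤ 0.06888 < -0.1 is false → out
[5] lift (3,9): star map gives 0.87539; window check -0.7 ≤ 0.87539 < -0.1 is false → out
[6] lift (-6,13): star map gives -9.06888; window check -0.7 ≤ -9.06888 < -0.1 is false → out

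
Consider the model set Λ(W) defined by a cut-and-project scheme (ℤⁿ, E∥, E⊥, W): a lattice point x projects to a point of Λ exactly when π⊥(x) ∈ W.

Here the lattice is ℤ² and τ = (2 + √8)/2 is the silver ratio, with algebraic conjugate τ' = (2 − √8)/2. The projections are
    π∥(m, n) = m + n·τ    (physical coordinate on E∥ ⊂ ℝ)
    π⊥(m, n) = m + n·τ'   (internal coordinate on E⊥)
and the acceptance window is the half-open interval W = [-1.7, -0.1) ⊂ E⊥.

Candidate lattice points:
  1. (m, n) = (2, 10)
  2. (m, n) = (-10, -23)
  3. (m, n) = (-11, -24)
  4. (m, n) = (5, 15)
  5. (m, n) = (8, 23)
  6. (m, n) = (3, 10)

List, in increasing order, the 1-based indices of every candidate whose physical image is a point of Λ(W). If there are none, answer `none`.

2, 3, 4, 5, 6

τ' = (2−√8)/2 ≈ -0.41421.
candidate 1: (m,n)=(2,10) → π∥ = 2+10·τ ≈ 26.14214, π⊥ = 2+10·τ' ≈ -2.14214 ∉ [-1.7, -0.1) ⇒ out
candidate 2: (m,n)=(-10,-23) → π∥ = -10-23·τ ≈ -65.52691, π⊥ = -10-23·τ' ≈ -0.47309 ∈ [-1.7, -0.1) ⇒ IN Λ
candidate 3: (m,n)=(-11,-24) → π∥ = -11-24·τ ≈ -68.94113, π⊥ = -11-24·τ' ≈ -1.05887 ∈ [-1.7, -0.1) ⇒ IN Λ
candidate 4: (m,n)=(5,15) → π∥ = 5+15·τ ≈ 41.21320, π⊥ = 5+15·τ' ≈ -1.21320 ∈ [-1.7, -0.1) ⇒ IN Λ
candidate 5: (m,n)=(8,23) → π∥ = 8+23·τ ≈ 63.52691, π⊥ = 8+23·τ' ≈ -1.52691 ∈ [-1.7, -0.1) ⇒ IN Λ
candidate 6: (m,n)=(3,10) → π∥ = 3+10·τ ≈ 27.14214, π⊥ = 3+10·τ' ≈ -1.14214 ∈ [-1.7, -0.1) ⇒ IN Λ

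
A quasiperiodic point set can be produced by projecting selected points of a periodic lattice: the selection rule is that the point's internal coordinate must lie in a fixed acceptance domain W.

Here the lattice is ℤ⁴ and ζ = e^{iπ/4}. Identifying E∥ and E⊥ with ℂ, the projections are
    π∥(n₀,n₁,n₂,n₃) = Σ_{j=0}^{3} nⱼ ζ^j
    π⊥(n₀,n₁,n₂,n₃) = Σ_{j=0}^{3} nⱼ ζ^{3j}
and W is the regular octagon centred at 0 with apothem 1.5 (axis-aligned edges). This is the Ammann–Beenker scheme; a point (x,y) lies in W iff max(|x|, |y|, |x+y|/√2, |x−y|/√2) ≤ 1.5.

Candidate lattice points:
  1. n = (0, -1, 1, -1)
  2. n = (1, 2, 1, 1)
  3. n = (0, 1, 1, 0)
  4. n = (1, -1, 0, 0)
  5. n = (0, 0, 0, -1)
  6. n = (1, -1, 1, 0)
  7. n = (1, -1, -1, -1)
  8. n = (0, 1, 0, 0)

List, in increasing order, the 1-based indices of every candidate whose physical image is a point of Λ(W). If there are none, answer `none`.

With ζ = e^{iπ/4} the internal vectors are ζ^0,ζ^3,ζ^6,ζ^9.
candidate 1: n = (0, -1, 1, -1) → π⊥ ≈ (+0.0000, -2.4142); max(|x|,|y|,|x±y|/√2) = 2.4142 > 1.5 ⇒ ∉ W
candidate 2: n = (1, 2, 1, 1) → π⊥ ≈ (+0.2929, +1.1213); max(|x|,|y|,|x±y|/√2) = 1.1213 ≤ 1.5 ⇒ ∈ W
candidate 3: n = (0, 1, 1, 0) → π⊥ ≈ (-0.7071, -0.2929); max(|x|,|y|,|x±y|/√2) = 0.7071 ≤ 1.5 ⇒ ∈ W
candidate 4: n = (1, -1, 0, 0) → π⊥ ≈ (+1.7071, -0.7071); max(|x|,|y|,|x±y|/√2) = 1.7071 > 1.5 ⇒ ∉ W
candidate 5: n = (0, 0, 0, -1) → π⊥ ≈ (-0.7071, -0.7071); max(|x|,|y|,|x±y|/√2) = 1.0000 ≤ 1.5 ⇒ ∈ W
candidate 6: n = (1, -1, 1, 0) → π⊥ ≈ (+1.7071, -1.7071); max(|x|,|y|,|x±y|/√2) = 2.4142 > 1.5 ⇒ ∉ W
candidate 7: n = (1, -1, -1, -1) → π⊥ ≈ (+1.0000, -0.4142); max(|x|,|y|,|x±y|/√2) = 1.0000 ≤ 1.5 ⇒ ∈ W
candidate 8: n = (0, 1, 0, 0) → π⊥ ≈ (-0.7071, +0.7071); max(|x|,|y|,|x±y|/√2) = 1.0000 ≤ 1.5 ⇒ ∈ W

2, 3, 5, 7, 8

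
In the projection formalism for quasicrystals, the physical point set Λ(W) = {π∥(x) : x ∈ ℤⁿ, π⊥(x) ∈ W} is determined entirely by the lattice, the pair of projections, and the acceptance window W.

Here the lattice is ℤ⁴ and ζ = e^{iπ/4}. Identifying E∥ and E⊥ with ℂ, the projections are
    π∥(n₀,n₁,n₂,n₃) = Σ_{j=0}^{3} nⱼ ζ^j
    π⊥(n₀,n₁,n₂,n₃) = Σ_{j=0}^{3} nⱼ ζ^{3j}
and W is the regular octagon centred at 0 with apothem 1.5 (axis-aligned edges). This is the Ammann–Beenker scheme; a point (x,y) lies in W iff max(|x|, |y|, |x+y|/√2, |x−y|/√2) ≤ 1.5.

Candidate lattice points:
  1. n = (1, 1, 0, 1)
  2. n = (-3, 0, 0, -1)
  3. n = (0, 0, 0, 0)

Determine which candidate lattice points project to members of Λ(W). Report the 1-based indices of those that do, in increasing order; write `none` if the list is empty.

3

π⊥(n) = n₀ + n₁ζ³ + n₂ζ⁶ + n₃ζ⁹ where ζ = e^{iπ/4}.
#1 (1, 1, 0, 1): internal (1.000000, 1.414214); octagon support 1.707107 vs apothem 1.5 → ∉ W
#2 (-3, 0, 0, -1): internal (-3.707107, -0.707107); octagon support 3.707107 vs apothem 1.5 → ∉ W
#3 (0, 0, 0, 0): internal (0.000000, 0.000000); octagon support 0.000000 vs apothem 1.5 → ∈ W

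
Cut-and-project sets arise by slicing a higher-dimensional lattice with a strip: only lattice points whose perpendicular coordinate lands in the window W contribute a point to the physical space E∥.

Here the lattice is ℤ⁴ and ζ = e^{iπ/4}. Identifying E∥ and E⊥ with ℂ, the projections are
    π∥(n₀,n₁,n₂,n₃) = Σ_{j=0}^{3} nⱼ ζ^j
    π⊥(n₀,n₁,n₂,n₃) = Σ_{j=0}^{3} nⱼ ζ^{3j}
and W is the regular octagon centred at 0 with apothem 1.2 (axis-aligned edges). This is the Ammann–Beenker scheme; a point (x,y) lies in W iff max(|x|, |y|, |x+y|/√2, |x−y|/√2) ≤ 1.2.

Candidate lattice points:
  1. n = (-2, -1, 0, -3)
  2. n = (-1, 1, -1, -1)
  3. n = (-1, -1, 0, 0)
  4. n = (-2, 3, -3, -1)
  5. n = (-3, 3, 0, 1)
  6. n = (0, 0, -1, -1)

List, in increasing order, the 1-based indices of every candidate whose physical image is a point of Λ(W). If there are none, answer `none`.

3, 6

With ζ = e^{iπ/4} the internal vectors are ζ^0,ζ^3,ζ^6,ζ^9.
#1 (-2, -1, 0, -3): internal (-3.4142, -2.8284); octagon support 4.4142 vs apothem 1.2 → ∉ W
#2 (-1, 1, -1, -1): internal (-2.4142, 1.0000); octagon support 2.4142 vs apothem 1.2 → ∉ W
#3 (-1, -1, 0, 0): internal (-0.2929, -0.7071); octagon support 0.7071 vs apothem 1.2 → ∈ W
#4 (-2, 3, -3, -1): internal (-4.8284, 4.4142); octagon support 6.5355 vs apothem 1.2 → ∉ W
#5 (-3, 3, 0, 1): internal (-4.4142, 2.8284); octagon support 5.1213 vs apothem 1.2 → ∉ W
#6 (0, 0, -1, -1): internal (-0.7071, 0.2929); octagon support 0.7071 vs apothem 1.2 → ∈ W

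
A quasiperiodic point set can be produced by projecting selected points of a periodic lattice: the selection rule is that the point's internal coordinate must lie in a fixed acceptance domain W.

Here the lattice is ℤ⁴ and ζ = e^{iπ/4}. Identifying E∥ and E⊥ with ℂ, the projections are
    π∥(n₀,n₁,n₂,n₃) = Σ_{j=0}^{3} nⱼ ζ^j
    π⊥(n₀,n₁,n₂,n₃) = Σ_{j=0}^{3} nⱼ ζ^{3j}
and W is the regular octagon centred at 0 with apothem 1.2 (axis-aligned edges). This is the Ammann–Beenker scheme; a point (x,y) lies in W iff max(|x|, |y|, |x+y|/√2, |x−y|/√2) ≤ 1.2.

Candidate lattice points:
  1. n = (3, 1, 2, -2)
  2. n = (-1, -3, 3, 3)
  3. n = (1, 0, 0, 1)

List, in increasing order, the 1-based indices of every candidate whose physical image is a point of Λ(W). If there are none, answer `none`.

With ζ = e^{iπ/4} the internal vectors are ζ^0,ζ^3,ζ^6,ζ^9.
candidate 1: n = (3, 1, 2, -2) → π⊥ ≈ (+0.878680, -2.707107); max(|x|,|y|,|x±y|/√2) = 2.707107 > 1.2 ⇒ ∉ W
candidate 2: n = (-1, -3, 3, 3) → π⊥ ≈ (+3.242641, -3.000000); max(|x|,|y|,|x±y|/√2) = 4.414214 > 1.2 ⇒ ∉ W
candidate 3: n = (1, 0, 0, 1) → π⊥ ≈ (+1.707107, +0.707107); max(|x|,|y|,|x±y|/√2) = 1.707107 > 1.2 ⇒ ∉ W

none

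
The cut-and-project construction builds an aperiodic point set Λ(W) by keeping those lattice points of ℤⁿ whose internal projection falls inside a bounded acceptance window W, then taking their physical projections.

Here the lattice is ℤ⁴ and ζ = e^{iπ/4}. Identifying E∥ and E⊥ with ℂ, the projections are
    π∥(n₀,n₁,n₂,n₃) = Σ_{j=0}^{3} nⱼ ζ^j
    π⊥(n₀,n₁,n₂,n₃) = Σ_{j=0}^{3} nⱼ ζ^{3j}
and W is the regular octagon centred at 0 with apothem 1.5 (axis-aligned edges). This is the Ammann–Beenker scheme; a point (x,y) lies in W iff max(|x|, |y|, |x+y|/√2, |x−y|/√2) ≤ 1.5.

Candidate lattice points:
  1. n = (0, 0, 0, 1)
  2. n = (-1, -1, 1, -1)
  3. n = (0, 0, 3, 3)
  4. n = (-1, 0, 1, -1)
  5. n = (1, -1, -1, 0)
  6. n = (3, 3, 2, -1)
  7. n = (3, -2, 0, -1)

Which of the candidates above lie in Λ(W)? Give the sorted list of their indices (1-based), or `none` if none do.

Internal map: ζ^{3j} for j=0..3 gives (1,0), (−√2/2,√2/2), (0,−1), (√2/2,√2/2).
candidate 1: n = (0, 0, 0, 1) → π⊥ ≈ (+0.70711, +0.70711); max(|x|,|y|,|x±y|/√2) = 1.00000 ≤ 1.5 ⇒ ∈ W
candidate 2: n = (-1, -1, 1, -1) → π⊥ ≈ (-1.00000, -2.41421); max(|x|,|y|,|x±y|/√2) = 2.41421 > 1.5 ⇒ ∉ W
candidate 3: n = (0, 0, 3, 3) → π⊥ ≈ (+2.12132, -0.87868); max(|x|,|y|,|x±y|/√2) = 2.12132 > 1.5 ⇒ ∉ W
candidate 4: n = (-1, 0, 1, -1) → π⊥ ≈ (-1.70711, -1.70711); max(|x|,|y|,|x±y|/√2) = 2.41421 > 1.5 ⇒ ∉ W
candidate 5: n = (1, -1, -1, 0) → π⊥ ≈ (+1.70711, +0.29289); max(|x|,|y|,|x±y|/√2) = 1.70711 > 1.5 ⇒ ∉ W
candidate 6: n = (3, 3, 2, -1) → π⊥ ≈ (+0.17157, -0.58579); max(|x|,|y|,|x±y|/√2) = 0.58579 ≤ 1.5 ⇒ ∈ W
candidate 7: n = (3, -2, 0, -1) → π⊥ ≈ (+3.70711, -2.12132); max(|x|,|y|,|x±y|/√2) = 4.12132 > 1.5 ⇒ ∉ W

1, 6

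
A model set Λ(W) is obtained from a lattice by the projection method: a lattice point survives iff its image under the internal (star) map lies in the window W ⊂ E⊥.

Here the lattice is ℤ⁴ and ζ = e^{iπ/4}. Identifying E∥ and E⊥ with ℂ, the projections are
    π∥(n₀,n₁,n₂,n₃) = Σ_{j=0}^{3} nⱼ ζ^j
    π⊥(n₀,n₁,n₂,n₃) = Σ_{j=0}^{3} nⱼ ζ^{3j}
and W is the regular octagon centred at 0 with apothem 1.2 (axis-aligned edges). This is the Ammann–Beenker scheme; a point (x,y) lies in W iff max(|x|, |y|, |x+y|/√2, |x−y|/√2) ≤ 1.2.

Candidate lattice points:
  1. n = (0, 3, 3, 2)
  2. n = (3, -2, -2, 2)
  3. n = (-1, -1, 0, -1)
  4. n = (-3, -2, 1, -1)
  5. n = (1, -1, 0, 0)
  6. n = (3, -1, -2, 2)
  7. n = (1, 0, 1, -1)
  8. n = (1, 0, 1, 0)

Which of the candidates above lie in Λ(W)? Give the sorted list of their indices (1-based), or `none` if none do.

1

With ζ = e^{iπ/4} the internal vectors are ζ^0,ζ^3,ζ^6,ζ^9.
#1 (0, 3, 3, 2): internal (-0.7071, 0.5355); octagon support 0.8787 vs apothem 1.2 → ∈ W
#2 (3, -2, -2, 2): internal (5.8284, 2.0000); octagon support 5.8284 vs apothem 1.2 → ∉ W
#3 (-1, -1, 0, -1): internal (-1.0000, -1.4142); octagon support 1.7071 vs apothem 1.2 → ∉ W
#4 (-3, -2, 1, -1): internal (-2.2929, -3.1213); octagon support 3.8284 vs apothem 1.2 → ∉ W
#5 (1, -1, 0, 0): internal (1.7071, -0.7071); octagon support 1.7071 vs apothem 1.2 → ∉ W
#6 (3, -1, -2, 2): internal (5.1213, 2.7071); octagon support 5.5355 vs apothem 1.2 → ∉ W
#7 (1, 0, 1, -1): internal (0.2929, -1.7071); octagon support 1.7071 vs apothem 1.2 → ∉ W
#8 (1, 0, 1, 0): internal (1.0000, -1.0000); octagon support 1.4142 vs apothem 1.2 → ∉ W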